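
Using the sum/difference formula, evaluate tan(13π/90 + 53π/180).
tan(13π/90 + 53π/180) = (tan 13π/90 + tan 53π/180)/(1 - tan 13π/90 tan 53π/180) = 5.145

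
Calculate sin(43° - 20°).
sin(43° - 20°) = sin 43° cos 20° - cos 43° sin 20° = 0.3907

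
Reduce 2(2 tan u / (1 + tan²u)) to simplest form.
2(2 tan u / (1 + tan²u)) = 2(sin(2u)) (using Double angle)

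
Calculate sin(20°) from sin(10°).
sin(20°) = 2 sin 10° cos 10° = 0.342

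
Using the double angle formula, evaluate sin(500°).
sin(500°) = 2 sin 250° cos 250° = 0.6428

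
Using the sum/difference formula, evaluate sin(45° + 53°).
sin(45° + 53°) = sin 45° cos 53° + cos 45° sin 53° = 0.9903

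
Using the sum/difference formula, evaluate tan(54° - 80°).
tan(54° - 80°) = (tan 54° - tan 80°)/(1 + tan 54° tan 80°) = -0.4877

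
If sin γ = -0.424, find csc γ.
csc γ = 1/sin γ = -2.358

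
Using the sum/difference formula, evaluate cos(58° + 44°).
cos(58° + 44°) = cos 58° cos 44° - sin 58° sin 44° = -0.2079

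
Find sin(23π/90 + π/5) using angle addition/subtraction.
sin(23π/90 + π/5) = sin 23π/90 cos π/5 + cos 23π/90 sin π/5 = 0.9903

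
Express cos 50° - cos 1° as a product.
cos 50° - cos 1° = -2 sin(25.5°) sin(24.5°)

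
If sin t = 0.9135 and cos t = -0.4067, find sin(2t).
sin(2t) = 2 sin t cos t = -0.743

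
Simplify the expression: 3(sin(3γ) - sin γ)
3(sin(3γ) - sin γ) = 3(2 cos(2γ) sin γ) (using Sum-to-product)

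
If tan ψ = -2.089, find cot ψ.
cot ψ = 1/tan ψ = -0.4787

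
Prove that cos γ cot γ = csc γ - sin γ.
RHS = 1/sin γ - sin γ = (1 - sin²γ)/sin γ = cos²γ/sin γ = cos γ · (cos γ/sin γ) = cos γ cot γ = LHS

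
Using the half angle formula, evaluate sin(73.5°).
sin(73.5°) = √((1 - cos 147°)/2) = 0.9588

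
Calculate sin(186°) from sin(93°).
sin(186°) = 2 sin 93° cos 93° = -0.1045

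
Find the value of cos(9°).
cos(9°) = 0.9877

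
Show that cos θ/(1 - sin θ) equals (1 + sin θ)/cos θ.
RHS = (1 + sin θ)(1 - sin θ) / (cos θ(1 - sin θ)) = (1 - sin²θ) / (cos θ(1 - sin θ)) = cos²θ / (cos θ(1 - sin θ)) = cos θ/(1 - sin θ) = LHS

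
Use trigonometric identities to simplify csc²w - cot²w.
csc²w - cot²w = 1 (using Pythagorean identity)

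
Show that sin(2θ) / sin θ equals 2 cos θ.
LHS = 2 sin θ cos θ / sin θ = 2 cos θ = RHS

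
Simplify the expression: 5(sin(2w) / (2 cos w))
5(sin(2w) / (2 cos w)) = 5(sin w) (using Double angle)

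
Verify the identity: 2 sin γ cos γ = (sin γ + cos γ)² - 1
RHS = sin²γ + 2 sin γ cos γ + cos²γ - 1 = (sin²γ + cos²γ) + 2 sin γ cos γ - 1 = 1 + 2 sin γ cos γ - 1 = 2 sin γ cos γ = LHS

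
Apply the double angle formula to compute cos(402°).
cos(402°) = cos²201° - sin²201° = 0.7431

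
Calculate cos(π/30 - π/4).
cos(π/30 - π/4) = cos π/30 cos π/4 + sin π/30 sin π/4 = 0.7771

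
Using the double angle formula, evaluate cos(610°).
cos(610°) = 2cos²305° - 1 = -0.342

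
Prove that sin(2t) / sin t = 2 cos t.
LHS = 2 sin t cos t / sin t = 2 cos t = RHS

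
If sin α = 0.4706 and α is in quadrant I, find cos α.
cos α = 0.8823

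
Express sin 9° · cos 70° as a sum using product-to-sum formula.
sin 9° cos 70° = (1/2)[sin(9°+70°) + sin(9°-70°)]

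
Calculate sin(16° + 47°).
sin(16° + 47°) = sin 16° cos 47° + cos 16° sin 47° = 0.891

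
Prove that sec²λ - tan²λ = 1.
LHS = 1/cos²λ - sin²λ/cos²λ = (1 - sin²λ)/cos²λ = cos²λ/cos²λ = 1 = RHS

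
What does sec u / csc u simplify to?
sec u / csc u = tan u (using Reciprocal identities)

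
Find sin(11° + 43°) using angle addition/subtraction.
sin(11° + 43°) = sin 11° cos 43° + cos 11° sin 43° = 0.809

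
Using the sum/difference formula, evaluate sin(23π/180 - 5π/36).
sin(23π/180 - 5π/36) = sin 23π/180 cos 5π/36 - cos 23π/180 sin 5π/36 = -0.0349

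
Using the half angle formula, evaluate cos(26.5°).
cos(26.5°) = √((1 + cos 53°)/2) = 0.8949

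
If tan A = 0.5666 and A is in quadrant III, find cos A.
cos A = -0.87 (using tan²A + 1 = sec²A)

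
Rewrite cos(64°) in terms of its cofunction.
cos(64°) = sin(90° - 64°) = sin(26°)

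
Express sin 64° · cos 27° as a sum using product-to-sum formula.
sin 64° cos 27° = (1/2)[sin(64°+27°) + sin(64°-27°)]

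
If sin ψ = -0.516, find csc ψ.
csc ψ = 1/sin ψ = -1.938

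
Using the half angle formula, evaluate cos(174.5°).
cos(174.5°) = -√((1 + cos 349°)/2) = -0.9954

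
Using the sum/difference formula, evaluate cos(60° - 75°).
cos(60° - 75°) = cos 60° cos 75° + sin 60° sin 75° = (√6+√2)/4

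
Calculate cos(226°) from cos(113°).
cos(226°) = 2cos²113° - 1 = -0.6947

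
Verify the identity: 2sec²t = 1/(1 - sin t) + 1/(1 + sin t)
RHS = [(1 + sin t) + (1 - sin t)] / [(1 - sin t)(1 + sin t)] = 2/(1 - sin²t) = 2/cos²t = 2sec²t = LHS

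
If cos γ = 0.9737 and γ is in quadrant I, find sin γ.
sin γ = 0.2278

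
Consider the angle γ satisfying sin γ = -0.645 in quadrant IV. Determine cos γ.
cos γ = √(1 - sin²γ) = 0.7642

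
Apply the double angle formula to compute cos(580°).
cos(580°) = cos²290° - sin²290° = -0.766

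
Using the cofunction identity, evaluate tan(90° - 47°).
tan(90° - 47°) = cot(47°) = 0.9325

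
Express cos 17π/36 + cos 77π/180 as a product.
cos 17π/36 + cos 77π/180 = 2 cos(9π/20) cos(π/45)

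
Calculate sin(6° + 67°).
sin(6° + 67°) = sin 6° cos 67° + cos 6° sin 67° = 0.9563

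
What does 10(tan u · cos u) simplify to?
10(tan u · cos u) = 10(sin u) (using Quotient identity)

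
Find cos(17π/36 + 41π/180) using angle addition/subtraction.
cos(17π/36 + 41π/180) = cos 17π/36 cos 41π/180 - sin 17π/36 sin 41π/180 = -0.5878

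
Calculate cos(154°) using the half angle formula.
cos(154°) = -√((1 + cos 308°)/2) = -0.8988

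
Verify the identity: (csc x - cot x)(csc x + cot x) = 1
LHS = csc²x - cot²x = (1 + cot²x) - cot²x = 1 = RHS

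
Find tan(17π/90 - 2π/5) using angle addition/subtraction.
tan(17π/90 - 2π/5) = (tan 17π/90 - tan 2π/5)/(1 + tan 17π/90 tan 2π/5) = -0.7813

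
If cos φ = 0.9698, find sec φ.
sec φ = 1/cos φ = 1.031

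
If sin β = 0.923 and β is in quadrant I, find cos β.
cos β = 0.3848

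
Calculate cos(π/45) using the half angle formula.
cos(π/45) = √((1 + cos 2π/45)/2) = 0.9976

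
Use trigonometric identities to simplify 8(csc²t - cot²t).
8(csc²t - cot²t) = 8 (using Pythagorean identity)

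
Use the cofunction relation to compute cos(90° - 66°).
cos(90° - 66°) = sin(66°) = 0.9135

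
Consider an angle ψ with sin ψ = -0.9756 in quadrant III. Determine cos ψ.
cos ψ = ±√(1 - sin²ψ) = -0.2196 (negative in QIII)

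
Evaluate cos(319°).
cos(319°) = 0.7547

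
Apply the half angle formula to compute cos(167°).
cos(167°) = -√((1 + cos 334°)/2) = -0.9744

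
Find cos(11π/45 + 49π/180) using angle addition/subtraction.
cos(11π/45 + 49π/180) = cos 11π/45 cos 49π/180 - sin 11π/45 sin 49π/180 = -0.05234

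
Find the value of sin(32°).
sin(32°) = 0.5299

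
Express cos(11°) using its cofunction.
cos(11°) = sin(90° - 11°) = sin(79°)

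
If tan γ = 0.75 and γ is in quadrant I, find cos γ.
cos γ = 0.8 (using tan²γ + 1 = sec²γ)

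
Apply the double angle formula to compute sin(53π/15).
sin(53π/15) = 2 sin 53π/30 cos 53π/30 = -0.9945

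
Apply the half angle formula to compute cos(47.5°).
cos(47.5°) = √((1 + cos 95°)/2) = 0.6756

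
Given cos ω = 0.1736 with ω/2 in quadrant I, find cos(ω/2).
cos(ω/2) = ±√((1 + cos ω)/2); positive since ω/2 ∈ QI, so cos(ω/2) = 0.766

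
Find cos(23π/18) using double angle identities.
cos(23π/18) = 2cos²23π/36 - 1 = -0.6428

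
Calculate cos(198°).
cos(198°) = -0.9511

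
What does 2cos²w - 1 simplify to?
2cos²w - 1 = cos(2w) (using Double angle)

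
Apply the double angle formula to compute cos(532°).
cos(532°) = cos²266° - sin²266° = -0.9903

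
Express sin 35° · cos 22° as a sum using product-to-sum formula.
sin 35° cos 22° = (1/2)[sin(35°+22°) + sin(35°-22°)]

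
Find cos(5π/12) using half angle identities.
cos(5π/12) = √((1 + cos 5π/6)/2) = (√6-√2)/4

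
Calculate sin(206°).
sin(206°) = -0.4384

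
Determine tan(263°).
tan(263°) = 8.144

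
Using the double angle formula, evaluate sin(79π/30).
sin(79π/30) = 2 sin 79π/60 cos 79π/60 = 0.9135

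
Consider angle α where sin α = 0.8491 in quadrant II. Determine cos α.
cos α = ±√(1 - sin²α) = -0.5282 (negative in QII)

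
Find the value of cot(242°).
cot(242°) = 0.5317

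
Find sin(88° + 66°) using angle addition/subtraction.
sin(88° + 66°) = sin 88° cos 66° + cos 88° sin 66° = 0.4384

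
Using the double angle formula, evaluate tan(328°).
tan(328°) = 2 tan 164° / (1 - tan²164°) = -0.6249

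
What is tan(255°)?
tan(255°) = 2+√3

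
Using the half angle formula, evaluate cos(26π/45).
cos(26π/45) = -√((1 + cos 52π/45)/2) = -0.2419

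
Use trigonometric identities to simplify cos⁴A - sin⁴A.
cos⁴A - sin⁴A = cos(2A) (using Factoring + double angle)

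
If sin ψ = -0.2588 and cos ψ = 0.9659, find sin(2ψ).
sin(2ψ) = 2 sin ψ cos ψ = -0.4999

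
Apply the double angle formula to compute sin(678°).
sin(678°) = 2 sin 339° cos 339° = -0.6691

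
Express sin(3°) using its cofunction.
sin(3°) = cos(90° - 3°) = cos(87°)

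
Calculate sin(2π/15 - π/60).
sin(2π/15 - π/60) = sin 2π/15 cos π/60 - cos 2π/15 sin π/60 = 0.3584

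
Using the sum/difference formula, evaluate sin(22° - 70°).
sin(22° - 70°) = sin 22° cos 70° - cos 22° sin 70° = -0.7431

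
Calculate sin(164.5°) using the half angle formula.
sin(164.5°) = √((1 - cos 329°)/2) = 0.2672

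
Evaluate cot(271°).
cot(271°) = -0.01746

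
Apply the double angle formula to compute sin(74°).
sin(74°) = 2 sin 37° cos 37° = 0.9613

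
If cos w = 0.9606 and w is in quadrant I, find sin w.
sin w = 0.2779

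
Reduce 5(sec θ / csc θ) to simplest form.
5(sec θ / csc θ) = 5(tan θ) (using Reciprocal identities)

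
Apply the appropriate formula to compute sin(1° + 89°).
sin(1° + 89°) = sin 1° cos 89° + cos 1° sin 89° = 1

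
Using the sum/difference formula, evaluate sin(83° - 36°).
sin(83° - 36°) = sin 83° cos 36° - cos 83° sin 36° = 0.7314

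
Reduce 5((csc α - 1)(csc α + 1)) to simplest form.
5((csc α - 1)(csc α + 1)) = 5(cot²α) (using Diff. of squares)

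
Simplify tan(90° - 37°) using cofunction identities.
tan(90° - 37°) = cot(37°)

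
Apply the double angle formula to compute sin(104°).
sin(104°) = 2 sin 52° cos 52° = 0.9703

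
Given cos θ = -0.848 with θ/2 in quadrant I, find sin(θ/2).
sin(θ/2) = ±√((1 - cos θ)/2); positive since θ/2 ∈ QI, so sin(θ/2) = 0.9612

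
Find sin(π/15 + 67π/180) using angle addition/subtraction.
sin(π/15 + 67π/180) = sin π/15 cos 67π/180 + cos π/15 sin 67π/180 = 0.9816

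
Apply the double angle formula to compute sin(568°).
sin(568°) = 2 sin 284° cos 284° = -0.4695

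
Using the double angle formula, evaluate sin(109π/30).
sin(109π/30) = 2 sin 109π/60 cos 109π/60 = -0.9135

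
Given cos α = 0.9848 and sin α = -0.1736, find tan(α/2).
tan(α/2) = sin α / (1 + cos α) = -0.08746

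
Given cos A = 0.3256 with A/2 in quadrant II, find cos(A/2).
cos(A/2) = ±√((1 + cos A)/2); negative since A/2 ∈ QII, so cos(A/2) = -0.8141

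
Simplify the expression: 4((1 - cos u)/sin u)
4((1 - cos u)/sin u) = 4(tan(u/2)) (using Half angle)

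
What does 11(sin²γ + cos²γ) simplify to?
11(sin²γ + cos²γ) = 11 (using Pythagorean identity)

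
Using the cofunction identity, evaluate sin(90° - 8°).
sin(90° - 8°) = cos(8°) = 0.9903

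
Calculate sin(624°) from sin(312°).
sin(624°) = 2 sin 312° cos 312° = -0.9945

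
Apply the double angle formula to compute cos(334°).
cos(334°) = cos²167° - sin²167° = 0.8988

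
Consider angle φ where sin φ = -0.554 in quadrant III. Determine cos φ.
cos φ = ±√(1 - sin²φ) = -0.8325 (negative in QIII)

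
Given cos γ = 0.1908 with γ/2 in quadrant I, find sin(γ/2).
sin(γ/2) = ±√((1 - cos γ)/2); positive since γ/2 ∈ QI, so sin(γ/2) = 0.6361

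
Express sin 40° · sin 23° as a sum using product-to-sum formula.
sin 40° sin 23° = (1/2)[cos(40°-23°) - cos(40°+23°)]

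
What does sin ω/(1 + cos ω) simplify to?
sin ω/(1 + cos ω) = tan(ω/2) (using Half angle)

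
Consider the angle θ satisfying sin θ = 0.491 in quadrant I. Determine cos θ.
cos θ = √(1 - sin²θ) = 0.8712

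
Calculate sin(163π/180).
sin(163π/180) = 0.2924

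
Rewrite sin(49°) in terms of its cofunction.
sin(49°) = cos(90° - 49°) = cos(41°)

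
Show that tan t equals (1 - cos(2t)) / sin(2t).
RHS = 2sin²t / (2 sin t cos t) = sin t/cos t = tan t = LHS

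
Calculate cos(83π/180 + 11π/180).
cos(83π/180 + 11π/180) = cos 83π/180 cos 11π/180 - sin 83π/180 sin 11π/180 = -0.06976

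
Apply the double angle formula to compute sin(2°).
sin(2°) = 2 sin 1° cos 1° = 0.0349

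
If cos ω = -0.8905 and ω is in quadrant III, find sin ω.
sin ω = -0.455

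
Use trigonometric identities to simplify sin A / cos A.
sin A / cos A = tan A (using Quotient identity)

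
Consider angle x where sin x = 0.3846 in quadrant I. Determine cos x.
cos x = √(1 - sin²x) = 0.9231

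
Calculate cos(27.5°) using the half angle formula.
cos(27.5°) = √((1 + cos 55°)/2) = 0.887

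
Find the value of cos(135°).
cos(135°) = -√2/2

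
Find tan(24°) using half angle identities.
tan(24°) = sin 48° / (1 + cos 48°) = 0.4452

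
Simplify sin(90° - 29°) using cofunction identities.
sin(90° - 29°) = cos(29°)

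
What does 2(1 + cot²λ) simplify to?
2(1 + cot²λ) = 2(csc²λ) (using Pythagorean identity)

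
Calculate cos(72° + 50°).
cos(72° + 50°) = cos 72° cos 50° - sin 72° sin 50° = -0.5299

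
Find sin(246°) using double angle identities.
sin(246°) = 2 sin 123° cos 123° = -0.9135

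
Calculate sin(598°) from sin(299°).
sin(598°) = 2 sin 299° cos 299° = -0.848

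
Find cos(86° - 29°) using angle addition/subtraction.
cos(86° - 29°) = cos 86° cos 29° + sin 86° sin 29° = 0.5446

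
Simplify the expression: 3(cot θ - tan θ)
3(cot θ - tan θ) = 3(2 cot(2θ)) (using Double angle)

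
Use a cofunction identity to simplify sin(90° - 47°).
sin(90° - 47°) = cos(47°)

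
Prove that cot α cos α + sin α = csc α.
LHS = cos²α/sin α + sin α = (cos²α + sin²α)/sin α = 1/sin α = csc α = RHS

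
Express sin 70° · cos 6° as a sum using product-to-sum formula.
sin 70° cos 6° = (1/2)[sin(70°+6°) + sin(70°-6°)]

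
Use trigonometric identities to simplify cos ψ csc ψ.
cos ψ csc ψ = cot ψ (using Reciprocal + quotient)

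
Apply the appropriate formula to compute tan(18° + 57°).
tan(18° + 57°) = (tan 18° + tan 57°)/(1 - tan 18° tan 57°) = 2+√3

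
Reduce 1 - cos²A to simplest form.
1 - cos²A = sin²A (using Pythagorean identity)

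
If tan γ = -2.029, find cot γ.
cot γ = 1/tan γ = -0.4929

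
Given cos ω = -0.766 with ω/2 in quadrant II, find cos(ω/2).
cos(ω/2) = ±√((1 + cos ω)/2); negative since ω/2 ∈ QII, so cos(ω/2) = -0.3421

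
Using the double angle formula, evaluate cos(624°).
cos(624°) = 2cos²312° - 1 = -0.1045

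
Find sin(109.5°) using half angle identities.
sin(109.5°) = √((1 - cos 219°)/2) = 0.9426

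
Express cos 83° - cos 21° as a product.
cos 83° - cos 21° = -2 sin(52°) sin(31°)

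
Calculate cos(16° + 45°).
cos(16° + 45°) = cos 16° cos 45° - sin 16° sin 45° = 0.4848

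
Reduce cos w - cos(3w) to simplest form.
cos w - cos(3w) = 2 sin(2w) sin w (using Sum-to-product)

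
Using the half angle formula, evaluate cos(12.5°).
cos(12.5°) = √((1 + cos 25°)/2) = 0.9763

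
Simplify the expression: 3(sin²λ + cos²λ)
3(sin²λ + cos²λ) = 3 (using Pythagorean identity)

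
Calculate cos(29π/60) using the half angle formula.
cos(29π/60) = √((1 + cos 29π/30)/2) = 0.05234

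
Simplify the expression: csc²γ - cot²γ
csc²γ - cot²γ = 1 (using Pythagorean identity)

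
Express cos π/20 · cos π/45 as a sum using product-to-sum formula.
cos π/20 cos π/45 = (1/2)[cos(π/20-π/45) + cos(π/20+π/45)]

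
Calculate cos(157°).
cos(157°) = -0.9205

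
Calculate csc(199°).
csc(199°) = -3.072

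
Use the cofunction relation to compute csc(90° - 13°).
csc(90° - 13°) = sec(13°) = 1.026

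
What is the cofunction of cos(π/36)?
cos(π/36) = sin(π/2 - π/36) = sin(17π/36)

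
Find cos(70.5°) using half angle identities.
cos(70.5°) = √((1 + cos 141°)/2) = 0.3338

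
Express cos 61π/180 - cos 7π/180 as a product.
cos 61π/180 - cos 7π/180 = -2 sin(17π/90) sin(3π/20)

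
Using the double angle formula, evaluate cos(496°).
cos(496°) = cos²248° - sin²248° = -0.7193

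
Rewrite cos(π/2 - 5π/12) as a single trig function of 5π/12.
cos(π/2 - 5π/12) = sin(5π/12)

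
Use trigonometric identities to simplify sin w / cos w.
sin w / cos w = tan w (using Quotient identity)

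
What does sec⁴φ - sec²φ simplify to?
sec⁴φ - sec²φ = tan⁴φ + tan²φ (using Pythagorean)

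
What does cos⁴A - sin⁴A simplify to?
cos⁴A - sin⁴A = cos(2A) (using Factoring + double angle)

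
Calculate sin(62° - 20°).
sin(62° - 20°) = sin 62° cos 20° - cos 62° sin 20° = 0.6691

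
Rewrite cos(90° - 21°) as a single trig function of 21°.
cos(90° - 21°) = sin(21°)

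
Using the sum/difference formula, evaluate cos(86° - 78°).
cos(86° - 78°) = cos 86° cos 78° + sin 86° sin 78° = 0.9903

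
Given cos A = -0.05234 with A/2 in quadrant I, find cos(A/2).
cos(A/2) = ±√((1 + cos A)/2); positive since A/2 ∈ QI, so cos(A/2) = 0.6884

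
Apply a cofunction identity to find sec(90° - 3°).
sec(90° - 3°) = csc(3°) = 19.11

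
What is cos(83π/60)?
cos(83π/60) = -0.3584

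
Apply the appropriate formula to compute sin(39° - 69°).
sin(39° - 69°) = sin 39° cos 69° - cos 39° sin 69° = -1/2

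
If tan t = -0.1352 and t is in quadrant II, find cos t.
cos t = -0.991 (using tan²t + 1 = sec²t)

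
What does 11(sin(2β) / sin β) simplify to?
11(sin(2β) / sin β) = 11(2 cos β) (using Double angle)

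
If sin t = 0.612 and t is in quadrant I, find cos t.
cos t = 0.7909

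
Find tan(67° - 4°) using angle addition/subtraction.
tan(67° - 4°) = (tan 67° - tan 4°)/(1 + tan 67° tan 4°) = 1.963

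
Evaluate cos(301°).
cos(301°) = 0.515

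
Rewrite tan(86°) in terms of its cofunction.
tan(86°) = cot(90° - 86°) = cot(4°)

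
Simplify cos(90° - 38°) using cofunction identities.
cos(90° - 38°) = sin(38°)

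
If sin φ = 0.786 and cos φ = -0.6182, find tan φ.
tan φ = sin φ / cos φ = -1.271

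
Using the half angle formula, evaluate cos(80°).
cos(80°) = √((1 + cos 160°)/2) = 0.1736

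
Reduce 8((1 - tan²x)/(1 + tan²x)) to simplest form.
8((1 - tan²x)/(1 + tan²x)) = 8(cos(2x)) (using Double angle)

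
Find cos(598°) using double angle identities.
cos(598°) = cos²299° - sin²299° = -0.5299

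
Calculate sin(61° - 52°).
sin(61° - 52°) = sin 61° cos 52° - cos 61° sin 52° = 0.1564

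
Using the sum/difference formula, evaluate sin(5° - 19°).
sin(5° - 19°) = sin 5° cos 19° - cos 5° sin 19° = -0.2419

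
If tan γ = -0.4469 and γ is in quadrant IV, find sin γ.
sin γ = -0.408 (using tan²γ + 1 = sec²γ)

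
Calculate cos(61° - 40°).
cos(61° - 40°) = cos 61° cos 40° + sin 61° sin 40° = 0.9336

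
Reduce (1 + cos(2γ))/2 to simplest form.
(1 + cos(2γ))/2 = cos²γ (using Power reduction)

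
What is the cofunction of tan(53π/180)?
tan(53π/180) = cot(π/2 - 53π/180) = cot(37π/180)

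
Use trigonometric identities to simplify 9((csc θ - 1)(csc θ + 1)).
9((csc θ - 1)(csc θ + 1)) = 9(cot²θ) (using Diff. of squares)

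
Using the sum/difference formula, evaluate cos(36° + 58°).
cos(36° + 58°) = cos 36° cos 58° - sin 36° sin 58° = -0.06976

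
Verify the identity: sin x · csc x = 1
LHS = sin x · (1/sin x) = 1 = RHS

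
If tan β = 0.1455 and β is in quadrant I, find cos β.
cos β = 0.9896 (using tan²β + 1 = sec²β)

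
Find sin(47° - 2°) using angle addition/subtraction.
sin(47° - 2°) = sin 47° cos 2° - cos 47° sin 2° = √2/2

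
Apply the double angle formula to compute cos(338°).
cos(338°) = cos²169° - sin²169° = 0.9272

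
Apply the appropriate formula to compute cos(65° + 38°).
cos(65° + 38°) = cos 65° cos 38° - sin 65° sin 38° = -0.225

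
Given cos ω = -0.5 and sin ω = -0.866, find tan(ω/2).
tan(ω/2) = sin ω / (1 + cos ω) = -1.732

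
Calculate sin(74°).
sin(74°) = 0.9613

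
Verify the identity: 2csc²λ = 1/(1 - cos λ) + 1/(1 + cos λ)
RHS = [(1 + cos λ) + (1 - cos λ)] / [(1 - cos λ)(1 + cos λ)] = 2/(1 - cos²λ) = 2/sin²λ = 2csc²λ = LHS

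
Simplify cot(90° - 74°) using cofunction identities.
cot(90° - 74°) = tan(74°)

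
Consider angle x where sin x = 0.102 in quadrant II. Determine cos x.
cos x = ±√(1 - sin²x) = -0.9948 (negative in QII)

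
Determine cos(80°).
cos(80°) = 0.1736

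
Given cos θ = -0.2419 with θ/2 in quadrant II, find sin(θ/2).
sin(θ/2) = ±√((1 - cos θ)/2); positive since θ/2 ∈ QII, so sin(θ/2) = 0.788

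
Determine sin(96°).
sin(96°) = 0.9945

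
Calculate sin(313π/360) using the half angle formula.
sin(313π/360) = √((1 - cos 313π/180)/2) = 0.3987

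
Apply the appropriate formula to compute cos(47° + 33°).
cos(47° + 33°) = cos 47° cos 33° - sin 47° sin 33° = 0.1736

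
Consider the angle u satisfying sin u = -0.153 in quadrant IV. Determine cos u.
cos u = √(1 - sin²u) = 0.9882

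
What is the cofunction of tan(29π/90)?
tan(29π/90) = cot(π/2 - 29π/90) = cot(8π/45)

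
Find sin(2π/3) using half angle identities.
sin(2π/3) = √((1 - cos 4π/3)/2) = √3/2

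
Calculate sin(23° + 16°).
sin(23° + 16°) = sin 23° cos 16° + cos 23° sin 16° = 0.6293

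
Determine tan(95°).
tan(95°) = -11.43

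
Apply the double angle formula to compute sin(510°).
sin(510°) = 2 sin 255° cos 255° = 1/2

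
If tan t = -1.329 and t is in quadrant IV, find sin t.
sin t = -0.7991 (using tan²t + 1 = sec²t)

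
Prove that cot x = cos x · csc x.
RHS = cos x · (1/sin x) = cos x/sin x = cot x = LHS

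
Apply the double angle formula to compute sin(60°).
sin(60°) = 2 sin 30° cos 30° = √3/2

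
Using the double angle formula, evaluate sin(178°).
sin(178°) = 2 sin 89° cos 89° = 0.0349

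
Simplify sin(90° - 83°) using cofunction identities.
sin(90° - 83°) = cos(83°)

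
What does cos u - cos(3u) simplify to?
cos u - cos(3u) = 2 sin(2u) sin u (using Sum-to-product)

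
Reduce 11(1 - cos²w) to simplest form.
11(1 - cos²w) = 11(sin²w) (using Pythagorean identity)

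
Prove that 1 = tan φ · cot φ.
RHS = (sin φ/cos φ) · (cos φ/sin φ) = 1 = LHS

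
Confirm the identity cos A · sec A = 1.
LHS = cos A · (1/cos A) = 1 = RHS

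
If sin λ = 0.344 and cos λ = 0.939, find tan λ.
tan λ = sin λ / cos λ = 0.3663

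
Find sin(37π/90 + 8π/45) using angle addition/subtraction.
sin(37π/90 + 8π/45) = sin 37π/90 cos 8π/45 + cos 37π/90 sin 8π/45 = 0.9613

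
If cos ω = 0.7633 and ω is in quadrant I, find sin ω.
sin ω = 0.646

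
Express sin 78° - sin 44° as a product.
sin 78° - sin 44° = 2 cos(61°) sin(17°)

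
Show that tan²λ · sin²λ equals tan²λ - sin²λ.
RHS = sin²λ/cos²λ - sin²λ = sin²λ(1/cos²λ - 1) = sin²λ · (1 - cos²λ)/cos²λ = sin²λ · sin²λ/cos²λ = sin²λ · tan²λ = LHS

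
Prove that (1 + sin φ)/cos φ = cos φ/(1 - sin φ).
LHS = (1 + sin φ)(1 - sin φ) / (cos φ(1 - sin φ)) = (1 - sin²φ) / (cos φ(1 - sin φ)) = cos²φ / (cos φ(1 - sin φ)) = cos φ/(1 - sin φ) = RHS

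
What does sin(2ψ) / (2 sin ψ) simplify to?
sin(2ψ) / (2 sin ψ) = cos ψ (using Double angle)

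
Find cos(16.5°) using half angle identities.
cos(16.5°) = √((1 + cos 33°)/2) = 0.9588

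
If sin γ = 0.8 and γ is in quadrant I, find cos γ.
cos γ = 0.6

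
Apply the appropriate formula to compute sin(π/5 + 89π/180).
sin(π/5 + 89π/180) = sin π/5 cos 89π/180 + cos π/5 sin 89π/180 = 0.8192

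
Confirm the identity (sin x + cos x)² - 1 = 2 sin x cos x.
LHS = sin²x + 2 sin x cos x + cos²x - 1 = (sin²x + cos²x) + 2 sin x cos x - 1 = 1 + 2 sin x cos x - 1 = 2 sin x cos x = RHS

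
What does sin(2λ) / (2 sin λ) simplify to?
sin(2λ) / (2 sin λ) = cos λ (using Double angle)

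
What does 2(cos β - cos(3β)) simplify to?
2(cos β - cos(3β)) = 2(2 sin(2β) sin β) (using Sum-to-product)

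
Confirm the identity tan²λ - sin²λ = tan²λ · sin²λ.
LHS = sin²λ/cos²λ - sin²λ = sin²λ(1/cos²λ - 1) = sin²λ · (1 - cos²λ)/cos²λ = sin²λ · sin²λ/cos²λ = sin²λ · tan²λ = RHS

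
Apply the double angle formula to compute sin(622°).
sin(622°) = 2 sin 311° cos 311° = -0.9903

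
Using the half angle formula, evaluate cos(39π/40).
cos(39π/40) = -√((1 + cos 39π/20)/2) = -0.9969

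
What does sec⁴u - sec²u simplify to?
sec⁴u - sec²u = tan⁴u + tan²u (using Pythagorean)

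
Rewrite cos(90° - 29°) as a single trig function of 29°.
cos(90° - 29°) = sin(29°)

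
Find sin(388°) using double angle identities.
sin(388°) = 2 sin 194° cos 194° = 0.4695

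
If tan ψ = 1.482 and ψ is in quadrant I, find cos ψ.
cos ψ = 0.5593 (using tan²ψ + 1 = sec²ψ)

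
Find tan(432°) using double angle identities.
tan(432°) = 2 tan 216° / (1 - tan²216°) = 3.078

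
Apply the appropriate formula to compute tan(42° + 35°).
tan(42° + 35°) = (tan 42° + tan 35°)/(1 - tan 42° tan 35°) = 4.331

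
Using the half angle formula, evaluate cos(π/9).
cos(π/9) = √((1 + cos 2π/9)/2) = 0.9397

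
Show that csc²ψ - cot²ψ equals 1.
LHS = 1/sin²ψ - cos²ψ/sin²ψ = (1 - cos²ψ)/sin²ψ = sin²ψ/sin²ψ = 1 = RHS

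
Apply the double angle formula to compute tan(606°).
tan(606°) = 2 tan 303° / (1 - tan²303°) = 2.246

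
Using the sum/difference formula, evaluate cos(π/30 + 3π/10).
cos(π/30 + 3π/10) = cos π/30 cos 3π/10 - sin π/30 sin 3π/10 = 1/2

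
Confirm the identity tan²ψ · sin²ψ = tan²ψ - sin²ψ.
RHS = sin²ψ/cos²ψ - sin²ψ = sin²ψ(1/cos²ψ - 1) = sin²ψ · (1 - cos²ψ)/cos²ψ = sin²ψ · sin²ψ/cos²ψ = sin²ψ · tan²ψ = LHS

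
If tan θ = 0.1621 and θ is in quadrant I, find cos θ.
cos θ = 0.9871 (using tan²θ + 1 = sec²θ)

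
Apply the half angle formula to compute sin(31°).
sin(31°) = √((1 - cos 62°)/2) = 0.515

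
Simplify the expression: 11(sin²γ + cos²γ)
11(sin²γ + cos²γ) = 11 (using Pythagorean identity)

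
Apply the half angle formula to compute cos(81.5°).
cos(81.5°) = √((1 + cos 163°)/2) = 0.1478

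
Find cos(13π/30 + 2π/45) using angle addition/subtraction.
cos(13π/30 + 2π/45) = cos 13π/30 cos 2π/45 - sin 13π/30 sin 2π/45 = 0.06976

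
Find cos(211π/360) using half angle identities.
cos(211π/360) = -√((1 + cos 211π/180)/2) = -0.2672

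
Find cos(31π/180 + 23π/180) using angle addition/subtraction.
cos(31π/180 + 23π/180) = cos 31π/180 cos 23π/180 - sin 31π/180 sin 23π/180 = 0.5878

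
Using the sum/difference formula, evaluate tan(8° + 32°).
tan(8° + 32°) = (tan 8° + tan 32°)/(1 - tan 8° tan 32°) = 0.8391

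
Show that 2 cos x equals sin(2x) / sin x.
RHS = 2 sin x cos x / sin x = 2 cos x = LHS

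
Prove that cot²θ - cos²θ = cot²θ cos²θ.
LHS = cos²θ/sin²θ - cos²θ = cos²θ(1/sin²θ - 1) = cos²θ · (1 - sin²θ)/sin²θ = cos²θ · cos²θ/sin²θ = cos²θ · cot²θ = RHS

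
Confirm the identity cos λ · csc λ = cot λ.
LHS = cos λ · (1/sin λ) = cos λ/sin λ = cot λ = RHS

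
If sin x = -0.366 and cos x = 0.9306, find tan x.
tan x = sin x / cos x = -0.3933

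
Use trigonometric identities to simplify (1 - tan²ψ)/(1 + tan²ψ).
(1 - tan²ψ)/(1 + tan²ψ) = cos(2ψ) (using Double angle)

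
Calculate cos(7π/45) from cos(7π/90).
cos(7π/45) = cos²7π/90 - sin²7π/90 = 0.8829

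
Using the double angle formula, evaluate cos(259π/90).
cos(259π/90) = cos²259π/180 - sin²259π/180 = -0.9272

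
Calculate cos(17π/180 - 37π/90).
cos(17π/180 - 37π/90) = cos 17π/180 cos 37π/90 + sin 17π/180 sin 37π/90 = 0.5446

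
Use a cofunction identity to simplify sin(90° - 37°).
sin(90° - 37°) = cos(37°)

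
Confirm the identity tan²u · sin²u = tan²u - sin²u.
RHS = sin²u/cos²u - sin²u = sin²u(1/cos²u - 1) = sin²u · (1 - cos²u)/cos²u = sin²u · sin²u/cos²u = sin²u · tan²u = LHS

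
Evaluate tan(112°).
tan(112°) = -2.475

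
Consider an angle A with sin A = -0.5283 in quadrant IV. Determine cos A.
cos A = √(1 - sin²A) = 0.8491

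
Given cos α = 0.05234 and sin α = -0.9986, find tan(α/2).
tan(α/2) = sin α / (1 + cos α) = -0.9489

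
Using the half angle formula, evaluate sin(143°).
sin(143°) = √((1 - cos 286°)/2) = 0.6018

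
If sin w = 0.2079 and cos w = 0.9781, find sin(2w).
sin(2w) = 2 sin w cos w = 0.4067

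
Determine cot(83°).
cot(83°) = 0.1228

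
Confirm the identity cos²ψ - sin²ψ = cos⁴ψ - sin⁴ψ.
RHS = (cos²ψ - sin²ψ)(cos²ψ + sin²ψ) = (cos²ψ - sin²ψ) · 1 = cos²ψ - sin²ψ = LHS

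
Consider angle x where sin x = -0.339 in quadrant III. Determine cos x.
cos x = ±√(1 - sin²x) = -0.9408 (negative in QIII)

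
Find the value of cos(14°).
cos(14°) = 0.9703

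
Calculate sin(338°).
sin(338°) = -0.3746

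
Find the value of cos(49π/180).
cos(49π/180) = 0.6561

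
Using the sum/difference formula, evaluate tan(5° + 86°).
tan(5° + 86°) = (tan 5° + tan 86°)/(1 - tan 5° tan 86°) = -57.29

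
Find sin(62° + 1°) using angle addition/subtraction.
sin(62° + 1°) = sin 62° cos 1° + cos 62° sin 1° = 0.891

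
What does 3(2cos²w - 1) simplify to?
3(2cos²w - 1) = 3(cos(2w)) (using Double angle)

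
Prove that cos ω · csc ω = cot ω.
LHS = cos ω · (1/sin ω) = cos ω/sin ω = cot ω = RHS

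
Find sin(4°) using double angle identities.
sin(4°) = 2 sin 2° cos 2° = 0.06976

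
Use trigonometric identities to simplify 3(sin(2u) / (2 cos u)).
3(sin(2u) / (2 cos u)) = 3(sin u) (using Double angle)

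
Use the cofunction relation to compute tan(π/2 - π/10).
tan(π/2 - π/10) = cot(π/10) = 3.078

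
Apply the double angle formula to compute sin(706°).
sin(706°) = 2 sin 353° cos 353° = -0.2419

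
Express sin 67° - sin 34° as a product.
sin 67° - sin 34° = 2 cos(50.5°) sin(16.5°)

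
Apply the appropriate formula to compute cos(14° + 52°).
cos(14° + 52°) = cos 14° cos 52° - sin 14° sin 52° = 0.4067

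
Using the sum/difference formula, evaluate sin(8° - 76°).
sin(8° - 76°) = sin 8° cos 76° - cos 8° sin 76° = -0.9272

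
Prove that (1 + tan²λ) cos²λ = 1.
LHS = sec²λ · cos²λ = (1/cos²λ) · cos²λ = 1 = RHS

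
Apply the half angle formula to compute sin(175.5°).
sin(175.5°) = √((1 - cos 351°)/2) = 0.07846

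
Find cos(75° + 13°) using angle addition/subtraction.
cos(75° + 13°) = cos 75° cos 13° - sin 75° sin 13° = 0.0349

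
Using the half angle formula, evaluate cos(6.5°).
cos(6.5°) = √((1 + cos 13°)/2) = 0.9936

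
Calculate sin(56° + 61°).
sin(56° + 61°) = sin 56° cos 61° + cos 56° sin 61° = 0.891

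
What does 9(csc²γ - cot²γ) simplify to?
9(csc²γ - cot²γ) = 9 (using Pythagorean identity)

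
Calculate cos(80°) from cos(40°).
cos(80°) = cos²40° - sin²40° = 0.1736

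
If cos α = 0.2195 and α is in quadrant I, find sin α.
sin α = 0.9756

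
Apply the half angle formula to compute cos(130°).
cos(130°) = -√((1 + cos 260°)/2) = -0.6428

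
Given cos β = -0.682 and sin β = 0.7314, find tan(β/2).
tan(β/2) = sin β / (1 + cos β) = 2.3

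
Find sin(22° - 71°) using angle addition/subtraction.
sin(22° - 71°) = sin 22° cos 71° - cos 22° sin 71° = -0.7547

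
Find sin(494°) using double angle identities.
sin(494°) = 2 sin 247° cos 247° = 0.7193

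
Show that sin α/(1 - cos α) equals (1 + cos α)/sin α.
LHS = sin α(1 + cos α) / ((1 - cos α)(1 + cos α)) = sin α(1 + cos α) / (1 - cos²α) = sin α(1 + cos α) / sin²α = (1 + cos α)/sin α = RHS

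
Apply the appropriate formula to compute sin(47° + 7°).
sin(47° + 7°) = sin 47° cos 7° + cos 47° sin 7° = 0.809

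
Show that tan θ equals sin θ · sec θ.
RHS = sin θ · (1/cos θ) = sin θ/cos θ = tan θ = LHS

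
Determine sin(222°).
sin(222°) = -0.6691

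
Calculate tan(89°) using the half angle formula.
tan(89°) = sin 178° / (1 + cos 178°) = 57.29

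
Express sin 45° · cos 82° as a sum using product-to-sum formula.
sin 45° cos 82° = (1/2)[sin(45°+82°) + sin(45°-82°)]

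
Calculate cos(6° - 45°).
cos(6° - 45°) = cos 6° cos 45° + sin 6° sin 45° = 0.7771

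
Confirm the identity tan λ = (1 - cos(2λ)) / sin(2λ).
RHS = 2sin²λ / (2 sin λ cos λ) = sin λ/cos λ = tan λ = LHS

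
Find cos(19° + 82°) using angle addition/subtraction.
cos(19° + 82°) = cos 19° cos 82° - sin 19° sin 82° = -0.1908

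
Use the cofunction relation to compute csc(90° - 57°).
csc(90° - 57°) = sec(57°) = 1.836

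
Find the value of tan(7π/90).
tan(7π/90) = 0.2493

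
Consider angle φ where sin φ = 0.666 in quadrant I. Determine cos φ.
cos φ = √(1 - sin²φ) = 0.746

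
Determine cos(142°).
cos(142°) = -0.788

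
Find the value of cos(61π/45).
cos(61π/45) = -0.4384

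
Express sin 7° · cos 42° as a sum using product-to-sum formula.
sin 7° cos 42° = (1/2)[sin(7°+42°) + sin(7°-42°)]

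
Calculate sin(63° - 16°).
sin(63° - 16°) = sin 63° cos 16° - cos 63° sin 16° = 0.7314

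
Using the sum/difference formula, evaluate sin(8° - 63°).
sin(8° - 63°) = sin 8° cos 63° - cos 8° sin 63° = -0.8192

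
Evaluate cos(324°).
cos(324°) = 0.809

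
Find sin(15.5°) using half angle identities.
sin(15.5°) = √((1 - cos 31°)/2) = 0.2672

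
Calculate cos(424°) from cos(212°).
cos(424°) = cos²212° - sin²212° = 0.4384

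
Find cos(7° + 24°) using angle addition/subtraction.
cos(7° + 24°) = cos 7° cos 24° - sin 7° sin 24° = 0.8572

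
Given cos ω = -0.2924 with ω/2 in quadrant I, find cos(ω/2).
cos(ω/2) = ±√((1 + cos ω)/2); positive since ω/2 ∈ QI, so cos(ω/2) = 0.5948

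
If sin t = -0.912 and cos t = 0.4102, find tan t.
tan t = sin t / cos t = -2.223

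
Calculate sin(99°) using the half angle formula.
sin(99°) = √((1 - cos 198°)/2) = 0.9877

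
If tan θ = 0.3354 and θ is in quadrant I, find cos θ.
cos θ = 0.9481 (using tan²θ + 1 = sec²θ)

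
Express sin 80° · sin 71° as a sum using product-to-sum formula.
sin 80° sin 71° = (1/2)[cos(80°-71°) - cos(80°+71°)]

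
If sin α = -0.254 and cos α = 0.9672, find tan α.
tan α = sin α / cos α = -0.2626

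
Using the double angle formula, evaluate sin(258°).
sin(258°) = 2 sin 129° cos 129° = -0.9781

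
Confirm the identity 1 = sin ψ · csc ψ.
RHS = sin ψ · (1/sin ψ) = 1 = LHS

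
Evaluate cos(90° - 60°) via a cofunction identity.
cos(90° - 60°) = sin(60°) = √3/2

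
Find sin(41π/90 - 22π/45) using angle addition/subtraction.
sin(41π/90 - 22π/45) = sin 41π/90 cos 22π/45 - cos 41π/90 sin 22π/45 = -0.1045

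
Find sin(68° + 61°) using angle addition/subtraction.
sin(68° + 61°) = sin 68° cos 61° + cos 68° sin 61° = 0.7771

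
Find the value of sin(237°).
sin(237°) = -0.8387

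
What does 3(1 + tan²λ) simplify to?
3(1 + tan²λ) = 3(sec²λ) (using Pythagorean identity)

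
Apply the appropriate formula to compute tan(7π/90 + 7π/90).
tan(7π/90 + 7π/90) = (tan 7π/90 + tan 7π/90)/(1 - tan 7π/90 tan 7π/90) = 0.5317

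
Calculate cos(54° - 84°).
cos(54° - 84°) = cos 54° cos 84° + sin 54° sin 84° = √3/2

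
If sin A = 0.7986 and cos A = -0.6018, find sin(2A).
sin(2A) = 2 sin A cos A = -0.9612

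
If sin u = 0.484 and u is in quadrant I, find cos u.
cos u = 0.8751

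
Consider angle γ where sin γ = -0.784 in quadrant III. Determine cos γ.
cos γ = ±√(1 - sin²γ) = -0.6208 (negative in QIII)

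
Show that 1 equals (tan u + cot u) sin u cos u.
RHS = (sin u/cos u + cos u/sin u) sin u cos u = ((sin²u + cos²u)/(sin u cos u)) · sin u cos u = sin²u + cos²u = 1 = LHS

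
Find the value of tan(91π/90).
tan(91π/90) = 0.03492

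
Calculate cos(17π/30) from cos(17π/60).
cos(17π/30) = cos²17π/60 - sin²17π/60 = -0.2079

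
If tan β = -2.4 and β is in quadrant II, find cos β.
cos β = -0.3846 (using tan²β + 1 = sec²β)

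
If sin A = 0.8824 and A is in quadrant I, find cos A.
cos A = 0.4705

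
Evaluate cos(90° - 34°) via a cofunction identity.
cos(90° - 34°) = sin(34°) = 0.5592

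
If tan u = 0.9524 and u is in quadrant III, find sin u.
sin u = -0.6897 (using tan²u + 1 = sec²u)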